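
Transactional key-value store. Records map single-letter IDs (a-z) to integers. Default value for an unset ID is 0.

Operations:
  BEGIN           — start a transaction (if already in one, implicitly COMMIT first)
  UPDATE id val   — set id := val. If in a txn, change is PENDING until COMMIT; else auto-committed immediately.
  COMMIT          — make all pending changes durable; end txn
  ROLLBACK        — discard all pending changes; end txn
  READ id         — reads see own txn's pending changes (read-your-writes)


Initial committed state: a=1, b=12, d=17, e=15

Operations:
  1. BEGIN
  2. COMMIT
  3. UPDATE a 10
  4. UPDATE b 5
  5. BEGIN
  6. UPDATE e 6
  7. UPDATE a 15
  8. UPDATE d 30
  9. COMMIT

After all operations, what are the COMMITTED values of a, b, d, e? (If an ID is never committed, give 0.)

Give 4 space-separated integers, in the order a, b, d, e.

Initial committed: {a=1, b=12, d=17, e=15}
Op 1: BEGIN: in_txn=True, pending={}
Op 2: COMMIT: merged [] into committed; committed now {a=1, b=12, d=17, e=15}
Op 3: UPDATE a=10 (auto-commit; committed a=10)
Op 4: UPDATE b=5 (auto-commit; committed b=5)
Op 5: BEGIN: in_txn=True, pending={}
Op 6: UPDATE e=6 (pending; pending now {e=6})
Op 7: UPDATE a=15 (pending; pending now {a=15, e=6})
Op 8: UPDATE d=30 (pending; pending now {a=15, d=30, e=6})
Op 9: COMMIT: merged ['a', 'd', 'e'] into committed; committed now {a=15, b=5, d=30, e=6}
Final committed: {a=15, b=5, d=30, e=6}

Answer: 15 5 30 6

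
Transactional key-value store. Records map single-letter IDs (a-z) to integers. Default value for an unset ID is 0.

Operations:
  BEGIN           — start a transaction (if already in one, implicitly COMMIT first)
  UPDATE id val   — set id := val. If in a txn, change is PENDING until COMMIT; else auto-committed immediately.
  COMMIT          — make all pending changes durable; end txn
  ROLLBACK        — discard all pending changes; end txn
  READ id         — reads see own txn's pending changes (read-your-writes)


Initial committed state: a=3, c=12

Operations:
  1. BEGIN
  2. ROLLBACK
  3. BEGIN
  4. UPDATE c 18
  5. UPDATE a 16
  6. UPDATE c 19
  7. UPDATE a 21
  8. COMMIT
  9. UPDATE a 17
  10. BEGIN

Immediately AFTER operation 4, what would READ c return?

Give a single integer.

Answer: 18

Derivation:
Initial committed: {a=3, c=12}
Op 1: BEGIN: in_txn=True, pending={}
Op 2: ROLLBACK: discarded pending []; in_txn=False
Op 3: BEGIN: in_txn=True, pending={}
Op 4: UPDATE c=18 (pending; pending now {c=18})
After op 4: visible(c) = 18 (pending={c=18}, committed={a=3, c=12})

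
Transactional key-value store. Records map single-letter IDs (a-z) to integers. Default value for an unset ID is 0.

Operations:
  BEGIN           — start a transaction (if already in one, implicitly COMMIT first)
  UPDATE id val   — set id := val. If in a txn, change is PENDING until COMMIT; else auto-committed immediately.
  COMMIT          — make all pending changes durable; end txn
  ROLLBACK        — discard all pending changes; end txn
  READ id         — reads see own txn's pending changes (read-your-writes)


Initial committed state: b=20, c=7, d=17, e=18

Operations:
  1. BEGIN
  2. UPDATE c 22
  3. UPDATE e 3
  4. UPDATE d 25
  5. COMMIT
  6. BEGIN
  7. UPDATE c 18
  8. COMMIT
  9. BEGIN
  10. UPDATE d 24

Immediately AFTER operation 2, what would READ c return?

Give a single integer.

Answer: 22

Derivation:
Initial committed: {b=20, c=7, d=17, e=18}
Op 1: BEGIN: in_txn=True, pending={}
Op 2: UPDATE c=22 (pending; pending now {c=22})
After op 2: visible(c) = 22 (pending={c=22}, committed={b=20, c=7, d=17, e=18})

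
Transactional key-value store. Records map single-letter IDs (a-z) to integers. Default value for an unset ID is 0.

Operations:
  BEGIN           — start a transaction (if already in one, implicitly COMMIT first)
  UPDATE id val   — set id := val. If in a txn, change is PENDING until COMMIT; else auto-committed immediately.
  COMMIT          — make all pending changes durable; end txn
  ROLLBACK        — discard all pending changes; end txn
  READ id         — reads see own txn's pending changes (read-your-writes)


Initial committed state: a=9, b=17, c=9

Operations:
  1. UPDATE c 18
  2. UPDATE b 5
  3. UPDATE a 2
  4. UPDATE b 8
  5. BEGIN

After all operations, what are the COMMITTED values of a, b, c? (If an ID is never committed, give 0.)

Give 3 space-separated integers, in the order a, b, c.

Initial committed: {a=9, b=17, c=9}
Op 1: UPDATE c=18 (auto-commit; committed c=18)
Op 2: UPDATE b=5 (auto-commit; committed b=5)
Op 3: UPDATE a=2 (auto-commit; committed a=2)
Op 4: UPDATE b=8 (auto-commit; committed b=8)
Op 5: BEGIN: in_txn=True, pending={}
Final committed: {a=2, b=8, c=18}

Answer: 2 8 18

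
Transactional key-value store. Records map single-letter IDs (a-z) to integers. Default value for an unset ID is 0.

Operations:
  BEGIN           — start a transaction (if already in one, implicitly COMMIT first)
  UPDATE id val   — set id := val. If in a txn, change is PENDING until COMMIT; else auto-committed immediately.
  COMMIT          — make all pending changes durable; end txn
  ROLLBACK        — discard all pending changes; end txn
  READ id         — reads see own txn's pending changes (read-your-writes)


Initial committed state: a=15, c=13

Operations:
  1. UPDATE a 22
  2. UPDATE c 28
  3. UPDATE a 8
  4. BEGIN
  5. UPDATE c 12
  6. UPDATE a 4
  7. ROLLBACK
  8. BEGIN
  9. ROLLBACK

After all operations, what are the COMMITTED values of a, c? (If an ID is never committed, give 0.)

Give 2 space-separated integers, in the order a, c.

Answer: 8 28

Derivation:
Initial committed: {a=15, c=13}
Op 1: UPDATE a=22 (auto-commit; committed a=22)
Op 2: UPDATE c=28 (auto-commit; committed c=28)
Op 3: UPDATE a=8 (auto-commit; committed a=8)
Op 4: BEGIN: in_txn=True, pending={}
Op 5: UPDATE c=12 (pending; pending now {c=12})
Op 6: UPDATE a=4 (pending; pending now {a=4, c=12})
Op 7: ROLLBACK: discarded pending ['a', 'c']; in_txn=False
Op 8: BEGIN: in_txn=True, pending={}
Op 9: ROLLBACK: discarded pending []; in_txn=False
Final committed: {a=8, c=28}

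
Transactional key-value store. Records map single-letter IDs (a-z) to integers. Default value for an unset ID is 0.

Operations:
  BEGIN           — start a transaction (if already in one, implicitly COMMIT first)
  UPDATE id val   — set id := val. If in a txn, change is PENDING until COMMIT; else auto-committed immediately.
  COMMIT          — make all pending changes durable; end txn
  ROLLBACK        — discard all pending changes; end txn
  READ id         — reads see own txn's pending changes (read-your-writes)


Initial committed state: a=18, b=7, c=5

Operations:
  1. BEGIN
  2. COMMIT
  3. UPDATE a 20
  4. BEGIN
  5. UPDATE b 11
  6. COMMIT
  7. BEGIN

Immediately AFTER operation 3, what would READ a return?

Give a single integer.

Answer: 20

Derivation:
Initial committed: {a=18, b=7, c=5}
Op 1: BEGIN: in_txn=True, pending={}
Op 2: COMMIT: merged [] into committed; committed now {a=18, b=7, c=5}
Op 3: UPDATE a=20 (auto-commit; committed a=20)
After op 3: visible(a) = 20 (pending={}, committed={a=20, b=7, c=5})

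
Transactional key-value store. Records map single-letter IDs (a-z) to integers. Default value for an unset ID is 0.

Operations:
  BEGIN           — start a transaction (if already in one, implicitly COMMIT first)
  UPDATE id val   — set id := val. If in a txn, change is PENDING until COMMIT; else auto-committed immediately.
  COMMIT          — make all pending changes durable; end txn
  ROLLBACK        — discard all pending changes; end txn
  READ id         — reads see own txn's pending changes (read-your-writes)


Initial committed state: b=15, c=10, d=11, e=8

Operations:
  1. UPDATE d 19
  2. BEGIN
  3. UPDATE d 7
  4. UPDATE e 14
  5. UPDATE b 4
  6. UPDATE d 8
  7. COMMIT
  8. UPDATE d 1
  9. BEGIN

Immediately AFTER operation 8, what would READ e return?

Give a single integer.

Answer: 14

Derivation:
Initial committed: {b=15, c=10, d=11, e=8}
Op 1: UPDATE d=19 (auto-commit; committed d=19)
Op 2: BEGIN: in_txn=True, pending={}
Op 3: UPDATE d=7 (pending; pending now {d=7})
Op 4: UPDATE e=14 (pending; pending now {d=7, e=14})
Op 5: UPDATE b=4 (pending; pending now {b=4, d=7, e=14})
Op 6: UPDATE d=8 (pending; pending now {b=4, d=8, e=14})
Op 7: COMMIT: merged ['b', 'd', 'e'] into committed; committed now {b=4, c=10, d=8, e=14}
Op 8: UPDATE d=1 (auto-commit; committed d=1)
After op 8: visible(e) = 14 (pending={}, committed={b=4, c=10, d=1, e=14})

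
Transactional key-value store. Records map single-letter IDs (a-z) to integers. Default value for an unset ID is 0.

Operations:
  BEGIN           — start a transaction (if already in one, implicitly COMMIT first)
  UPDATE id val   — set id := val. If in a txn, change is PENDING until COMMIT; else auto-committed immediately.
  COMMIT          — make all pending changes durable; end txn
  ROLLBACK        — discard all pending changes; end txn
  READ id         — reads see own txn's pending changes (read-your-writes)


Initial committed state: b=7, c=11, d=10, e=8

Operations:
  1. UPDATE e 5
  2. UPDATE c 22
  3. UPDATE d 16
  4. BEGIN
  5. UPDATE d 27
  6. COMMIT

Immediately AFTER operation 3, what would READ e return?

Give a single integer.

Initial committed: {b=7, c=11, d=10, e=8}
Op 1: UPDATE e=5 (auto-commit; committed e=5)
Op 2: UPDATE c=22 (auto-commit; committed c=22)
Op 3: UPDATE d=16 (auto-commit; committed d=16)
After op 3: visible(e) = 5 (pending={}, committed={b=7, c=22, d=16, e=5})

Answer: 5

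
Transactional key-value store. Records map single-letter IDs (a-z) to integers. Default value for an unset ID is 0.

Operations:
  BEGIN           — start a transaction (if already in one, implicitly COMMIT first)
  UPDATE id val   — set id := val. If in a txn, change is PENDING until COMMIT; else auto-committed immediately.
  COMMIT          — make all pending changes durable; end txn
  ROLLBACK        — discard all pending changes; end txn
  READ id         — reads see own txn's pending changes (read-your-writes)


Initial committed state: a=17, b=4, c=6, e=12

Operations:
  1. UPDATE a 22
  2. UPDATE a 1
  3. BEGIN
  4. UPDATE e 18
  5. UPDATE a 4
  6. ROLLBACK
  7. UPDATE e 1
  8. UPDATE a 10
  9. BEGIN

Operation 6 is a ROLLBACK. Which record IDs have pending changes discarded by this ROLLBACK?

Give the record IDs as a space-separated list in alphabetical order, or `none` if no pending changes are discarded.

Answer: a e

Derivation:
Initial committed: {a=17, b=4, c=6, e=12}
Op 1: UPDATE a=22 (auto-commit; committed a=22)
Op 2: UPDATE a=1 (auto-commit; committed a=1)
Op 3: BEGIN: in_txn=True, pending={}
Op 4: UPDATE e=18 (pending; pending now {e=18})
Op 5: UPDATE a=4 (pending; pending now {a=4, e=18})
Op 6: ROLLBACK: discarded pending ['a', 'e']; in_txn=False
Op 7: UPDATE e=1 (auto-commit; committed e=1)
Op 8: UPDATE a=10 (auto-commit; committed a=10)
Op 9: BEGIN: in_txn=True, pending={}
ROLLBACK at op 6 discards: ['a', 'e']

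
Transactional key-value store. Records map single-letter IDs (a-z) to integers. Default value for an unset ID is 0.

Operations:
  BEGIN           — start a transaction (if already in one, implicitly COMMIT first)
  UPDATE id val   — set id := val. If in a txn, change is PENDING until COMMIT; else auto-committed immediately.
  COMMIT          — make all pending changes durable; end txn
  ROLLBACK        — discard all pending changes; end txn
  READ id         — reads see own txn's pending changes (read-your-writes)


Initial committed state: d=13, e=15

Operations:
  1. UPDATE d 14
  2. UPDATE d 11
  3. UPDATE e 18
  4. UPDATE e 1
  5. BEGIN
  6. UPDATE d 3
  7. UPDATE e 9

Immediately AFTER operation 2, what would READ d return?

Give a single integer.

Answer: 11

Derivation:
Initial committed: {d=13, e=15}
Op 1: UPDATE d=14 (auto-commit; committed d=14)
Op 2: UPDATE d=11 (auto-commit; committed d=11)
After op 2: visible(d) = 11 (pending={}, committed={d=11, e=15})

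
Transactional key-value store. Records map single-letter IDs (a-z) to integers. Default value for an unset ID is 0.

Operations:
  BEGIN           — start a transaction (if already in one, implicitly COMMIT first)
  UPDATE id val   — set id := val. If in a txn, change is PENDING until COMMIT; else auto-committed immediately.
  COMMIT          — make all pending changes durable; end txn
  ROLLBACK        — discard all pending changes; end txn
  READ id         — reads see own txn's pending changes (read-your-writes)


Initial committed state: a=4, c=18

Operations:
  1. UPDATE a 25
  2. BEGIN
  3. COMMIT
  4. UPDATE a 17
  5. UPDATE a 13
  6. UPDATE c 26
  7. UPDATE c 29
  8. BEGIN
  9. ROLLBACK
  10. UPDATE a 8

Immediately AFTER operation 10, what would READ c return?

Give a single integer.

Answer: 29

Derivation:
Initial committed: {a=4, c=18}
Op 1: UPDATE a=25 (auto-commit; committed a=25)
Op 2: BEGIN: in_txn=True, pending={}
Op 3: COMMIT: merged [] into committed; committed now {a=25, c=18}
Op 4: UPDATE a=17 (auto-commit; committed a=17)
Op 5: UPDATE a=13 (auto-commit; committed a=13)
Op 6: UPDATE c=26 (auto-commit; committed c=26)
Op 7: UPDATE c=29 (auto-commit; committed c=29)
Op 8: BEGIN: in_txn=True, pending={}
Op 9: ROLLBACK: discarded pending []; in_txn=False
Op 10: UPDATE a=8 (auto-commit; committed a=8)
After op 10: visible(c) = 29 (pending={}, committed={a=8, c=29})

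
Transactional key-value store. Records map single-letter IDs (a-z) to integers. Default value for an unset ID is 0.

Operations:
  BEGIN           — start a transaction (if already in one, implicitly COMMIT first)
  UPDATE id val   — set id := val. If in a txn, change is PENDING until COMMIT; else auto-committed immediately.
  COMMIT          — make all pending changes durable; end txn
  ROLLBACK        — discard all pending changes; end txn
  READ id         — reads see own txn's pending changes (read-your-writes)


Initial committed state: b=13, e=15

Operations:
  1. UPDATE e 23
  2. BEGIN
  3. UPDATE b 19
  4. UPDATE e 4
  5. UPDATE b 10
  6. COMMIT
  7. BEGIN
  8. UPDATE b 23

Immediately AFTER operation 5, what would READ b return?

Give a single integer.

Initial committed: {b=13, e=15}
Op 1: UPDATE e=23 (auto-commit; committed e=23)
Op 2: BEGIN: in_txn=True, pending={}
Op 3: UPDATE b=19 (pending; pending now {b=19})
Op 4: UPDATE e=4 (pending; pending now {b=19, e=4})
Op 5: UPDATE b=10 (pending; pending now {b=10, e=4})
After op 5: visible(b) = 10 (pending={b=10, e=4}, committed={b=13, e=23})

Answer: 10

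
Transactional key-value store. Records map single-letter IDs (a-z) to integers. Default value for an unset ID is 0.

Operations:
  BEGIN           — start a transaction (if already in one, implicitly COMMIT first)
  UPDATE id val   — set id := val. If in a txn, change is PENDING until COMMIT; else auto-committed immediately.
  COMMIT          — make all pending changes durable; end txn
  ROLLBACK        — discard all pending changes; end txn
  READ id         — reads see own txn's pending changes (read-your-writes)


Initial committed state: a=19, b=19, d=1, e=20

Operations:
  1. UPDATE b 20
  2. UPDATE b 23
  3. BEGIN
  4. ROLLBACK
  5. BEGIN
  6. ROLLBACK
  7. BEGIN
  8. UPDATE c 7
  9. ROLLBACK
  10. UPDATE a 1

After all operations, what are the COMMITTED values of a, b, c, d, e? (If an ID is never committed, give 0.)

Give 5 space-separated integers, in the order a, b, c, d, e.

Initial committed: {a=19, b=19, d=1, e=20}
Op 1: UPDATE b=20 (auto-commit; committed b=20)
Op 2: UPDATE b=23 (auto-commit; committed b=23)
Op 3: BEGIN: in_txn=True, pending={}
Op 4: ROLLBACK: discarded pending []; in_txn=False
Op 5: BEGIN: in_txn=True, pending={}
Op 6: ROLLBACK: discarded pending []; in_txn=False
Op 7: BEGIN: in_txn=True, pending={}
Op 8: UPDATE c=7 (pending; pending now {c=7})
Op 9: ROLLBACK: discarded pending ['c']; in_txn=False
Op 10: UPDATE a=1 (auto-commit; committed a=1)
Final committed: {a=1, b=23, d=1, e=20}

Answer: 1 23 0 1 20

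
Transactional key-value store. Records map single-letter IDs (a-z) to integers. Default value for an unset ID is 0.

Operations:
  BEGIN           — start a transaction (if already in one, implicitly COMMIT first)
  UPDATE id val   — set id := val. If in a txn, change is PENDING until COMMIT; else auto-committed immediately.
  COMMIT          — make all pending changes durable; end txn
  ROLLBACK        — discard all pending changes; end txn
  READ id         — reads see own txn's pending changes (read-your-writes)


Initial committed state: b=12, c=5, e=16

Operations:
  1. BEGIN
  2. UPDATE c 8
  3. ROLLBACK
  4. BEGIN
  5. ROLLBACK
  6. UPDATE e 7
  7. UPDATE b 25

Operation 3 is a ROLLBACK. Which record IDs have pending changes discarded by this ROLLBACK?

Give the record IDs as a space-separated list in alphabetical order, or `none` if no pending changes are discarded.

Answer: c

Derivation:
Initial committed: {b=12, c=5, e=16}
Op 1: BEGIN: in_txn=True, pending={}
Op 2: UPDATE c=8 (pending; pending now {c=8})
Op 3: ROLLBACK: discarded pending ['c']; in_txn=False
Op 4: BEGIN: in_txn=True, pending={}
Op 5: ROLLBACK: discarded pending []; in_txn=False
Op 6: UPDATE e=7 (auto-commit; committed e=7)
Op 7: UPDATE b=25 (auto-commit; committed b=25)
ROLLBACK at op 3 discards: ['c']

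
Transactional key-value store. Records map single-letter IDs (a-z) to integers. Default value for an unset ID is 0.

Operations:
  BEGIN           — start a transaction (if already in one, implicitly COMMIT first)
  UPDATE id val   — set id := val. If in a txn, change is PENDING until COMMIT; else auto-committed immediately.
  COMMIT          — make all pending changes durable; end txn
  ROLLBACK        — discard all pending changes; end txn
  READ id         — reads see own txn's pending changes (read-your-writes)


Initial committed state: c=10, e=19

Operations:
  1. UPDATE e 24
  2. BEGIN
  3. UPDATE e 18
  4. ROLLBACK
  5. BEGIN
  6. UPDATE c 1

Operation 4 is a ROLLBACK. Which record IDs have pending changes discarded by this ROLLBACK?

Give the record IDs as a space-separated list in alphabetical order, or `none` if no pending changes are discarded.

Initial committed: {c=10, e=19}
Op 1: UPDATE e=24 (auto-commit; committed e=24)
Op 2: BEGIN: in_txn=True, pending={}
Op 3: UPDATE e=18 (pending; pending now {e=18})
Op 4: ROLLBACK: discarded pending ['e']; in_txn=False
Op 5: BEGIN: in_txn=True, pending={}
Op 6: UPDATE c=1 (pending; pending now {c=1})
ROLLBACK at op 4 discards: ['e']

Answer: e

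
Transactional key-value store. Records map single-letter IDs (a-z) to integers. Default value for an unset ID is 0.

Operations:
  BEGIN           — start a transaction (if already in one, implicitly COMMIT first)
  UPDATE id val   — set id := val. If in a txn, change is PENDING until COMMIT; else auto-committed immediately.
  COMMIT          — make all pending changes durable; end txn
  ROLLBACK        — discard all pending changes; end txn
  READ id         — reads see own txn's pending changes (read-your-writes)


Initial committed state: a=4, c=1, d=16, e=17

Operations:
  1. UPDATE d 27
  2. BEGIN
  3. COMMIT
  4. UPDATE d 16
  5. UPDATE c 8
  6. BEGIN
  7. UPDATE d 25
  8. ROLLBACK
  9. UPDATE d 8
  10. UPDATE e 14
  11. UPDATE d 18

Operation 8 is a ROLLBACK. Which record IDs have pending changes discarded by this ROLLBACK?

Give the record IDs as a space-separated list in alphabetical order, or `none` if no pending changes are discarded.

Answer: d

Derivation:
Initial committed: {a=4, c=1, d=16, e=17}
Op 1: UPDATE d=27 (auto-commit; committed d=27)
Op 2: BEGIN: in_txn=True, pending={}
Op 3: COMMIT: merged [] into committed; committed now {a=4, c=1, d=27, e=17}
Op 4: UPDATE d=16 (auto-commit; committed d=16)
Op 5: UPDATE c=8 (auto-commit; committed c=8)
Op 6: BEGIN: in_txn=True, pending={}
Op 7: UPDATE d=25 (pending; pending now {d=25})
Op 8: ROLLBACK: discarded pending ['d']; in_txn=False
Op 9: UPDATE d=8 (auto-commit; committed d=8)
Op 10: UPDATE e=14 (auto-commit; committed e=14)
Op 11: UPDATE d=18 (auto-commit; committed d=18)
ROLLBACK at op 8 discards: ['d']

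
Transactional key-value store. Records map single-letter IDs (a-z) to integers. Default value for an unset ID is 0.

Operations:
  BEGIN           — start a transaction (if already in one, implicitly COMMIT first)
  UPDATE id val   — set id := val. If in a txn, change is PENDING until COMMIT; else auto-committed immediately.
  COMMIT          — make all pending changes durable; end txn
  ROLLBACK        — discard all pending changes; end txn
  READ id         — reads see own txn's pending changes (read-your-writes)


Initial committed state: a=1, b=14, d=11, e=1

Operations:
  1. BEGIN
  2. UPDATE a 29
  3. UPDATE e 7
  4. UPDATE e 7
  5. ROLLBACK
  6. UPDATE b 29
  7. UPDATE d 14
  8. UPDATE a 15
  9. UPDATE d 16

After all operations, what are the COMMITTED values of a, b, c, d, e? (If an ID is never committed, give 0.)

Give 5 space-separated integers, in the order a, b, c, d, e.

Answer: 15 29 0 16 1

Derivation:
Initial committed: {a=1, b=14, d=11, e=1}
Op 1: BEGIN: in_txn=True, pending={}
Op 2: UPDATE a=29 (pending; pending now {a=29})
Op 3: UPDATE e=7 (pending; pending now {a=29, e=7})
Op 4: UPDATE e=7 (pending; pending now {a=29, e=7})
Op 5: ROLLBACK: discarded pending ['a', 'e']; in_txn=False
Op 6: UPDATE b=29 (auto-commit; committed b=29)
Op 7: UPDATE d=14 (auto-commit; committed d=14)
Op 8: UPDATE a=15 (auto-commit; committed a=15)
Op 9: UPDATE d=16 (auto-commit; committed d=16)
Final committed: {a=15, b=29, d=16, e=1}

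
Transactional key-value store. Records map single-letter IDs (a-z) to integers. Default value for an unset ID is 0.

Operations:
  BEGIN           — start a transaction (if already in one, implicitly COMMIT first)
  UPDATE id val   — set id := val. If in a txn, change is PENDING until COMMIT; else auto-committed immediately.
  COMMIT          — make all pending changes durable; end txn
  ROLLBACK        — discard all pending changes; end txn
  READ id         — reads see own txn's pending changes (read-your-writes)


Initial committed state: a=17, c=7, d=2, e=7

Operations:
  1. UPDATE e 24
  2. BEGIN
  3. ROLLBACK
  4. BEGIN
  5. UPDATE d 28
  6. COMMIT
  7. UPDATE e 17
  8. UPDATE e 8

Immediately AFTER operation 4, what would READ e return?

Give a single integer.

Answer: 24

Derivation:
Initial committed: {a=17, c=7, d=2, e=7}
Op 1: UPDATE e=24 (auto-commit; committed e=24)
Op 2: BEGIN: in_txn=True, pending={}
Op 3: ROLLBACK: discarded pending []; in_txn=False
Op 4: BEGIN: in_txn=True, pending={}
After op 4: visible(e) = 24 (pending={}, committed={a=17, c=7, d=2, e=24})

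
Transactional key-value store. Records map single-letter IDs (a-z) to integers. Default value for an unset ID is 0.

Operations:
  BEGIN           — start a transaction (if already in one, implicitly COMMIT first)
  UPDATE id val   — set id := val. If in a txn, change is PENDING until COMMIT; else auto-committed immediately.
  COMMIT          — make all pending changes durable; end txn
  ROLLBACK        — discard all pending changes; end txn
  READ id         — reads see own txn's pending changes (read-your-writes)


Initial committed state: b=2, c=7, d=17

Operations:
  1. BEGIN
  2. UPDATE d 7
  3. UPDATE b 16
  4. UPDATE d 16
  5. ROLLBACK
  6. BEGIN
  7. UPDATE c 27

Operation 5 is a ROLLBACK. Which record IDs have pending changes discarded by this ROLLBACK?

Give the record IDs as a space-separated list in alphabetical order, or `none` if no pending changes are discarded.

Answer: b d

Derivation:
Initial committed: {b=2, c=7, d=17}
Op 1: BEGIN: in_txn=True, pending={}
Op 2: UPDATE d=7 (pending; pending now {d=7})
Op 3: UPDATE b=16 (pending; pending now {b=16, d=7})
Op 4: UPDATE d=16 (pending; pending now {b=16, d=16})
Op 5: ROLLBACK: discarded pending ['b', 'd']; in_txn=False
Op 6: BEGIN: in_txn=True, pending={}
Op 7: UPDATE c=27 (pending; pending now {c=27})
ROLLBACK at op 5 discards: ['b', 'd']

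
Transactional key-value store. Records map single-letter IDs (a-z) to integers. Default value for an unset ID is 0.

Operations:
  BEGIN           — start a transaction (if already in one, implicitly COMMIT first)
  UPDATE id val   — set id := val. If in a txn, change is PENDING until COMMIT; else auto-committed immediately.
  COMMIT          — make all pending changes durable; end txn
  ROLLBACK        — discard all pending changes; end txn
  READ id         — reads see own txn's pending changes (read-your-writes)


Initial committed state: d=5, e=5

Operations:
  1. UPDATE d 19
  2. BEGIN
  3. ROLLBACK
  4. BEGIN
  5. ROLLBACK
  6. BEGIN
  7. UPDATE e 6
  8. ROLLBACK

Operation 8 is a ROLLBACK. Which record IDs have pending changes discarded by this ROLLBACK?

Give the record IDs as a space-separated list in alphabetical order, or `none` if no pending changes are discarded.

Initial committed: {d=5, e=5}
Op 1: UPDATE d=19 (auto-commit; committed d=19)
Op 2: BEGIN: in_txn=True, pending={}
Op 3: ROLLBACK: discarded pending []; in_txn=False
Op 4: BEGIN: in_txn=True, pending={}
Op 5: ROLLBACK: discarded pending []; in_txn=False
Op 6: BEGIN: in_txn=True, pending={}
Op 7: UPDATE e=6 (pending; pending now {e=6})
Op 8: ROLLBACK: discarded pending ['e']; in_txn=False
ROLLBACK at op 8 discards: ['e']

Answer: e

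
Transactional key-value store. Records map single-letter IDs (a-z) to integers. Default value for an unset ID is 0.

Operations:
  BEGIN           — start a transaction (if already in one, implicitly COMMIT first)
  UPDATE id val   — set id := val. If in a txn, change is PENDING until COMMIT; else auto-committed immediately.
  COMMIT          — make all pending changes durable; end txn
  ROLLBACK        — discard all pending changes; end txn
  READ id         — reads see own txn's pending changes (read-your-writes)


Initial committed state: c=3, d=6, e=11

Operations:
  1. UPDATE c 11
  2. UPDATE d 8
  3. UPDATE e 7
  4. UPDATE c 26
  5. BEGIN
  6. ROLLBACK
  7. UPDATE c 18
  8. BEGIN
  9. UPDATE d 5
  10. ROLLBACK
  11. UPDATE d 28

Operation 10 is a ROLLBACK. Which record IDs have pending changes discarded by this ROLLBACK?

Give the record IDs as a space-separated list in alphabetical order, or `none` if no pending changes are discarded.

Initial committed: {c=3, d=6, e=11}
Op 1: UPDATE c=11 (auto-commit; committed c=11)
Op 2: UPDATE d=8 (auto-commit; committed d=8)
Op 3: UPDATE e=7 (auto-commit; committed e=7)
Op 4: UPDATE c=26 (auto-commit; committed c=26)
Op 5: BEGIN: in_txn=True, pending={}
Op 6: ROLLBACK: discarded pending []; in_txn=False
Op 7: UPDATE c=18 (auto-commit; committed c=18)
Op 8: BEGIN: in_txn=True, pending={}
Op 9: UPDATE d=5 (pending; pending now {d=5})
Op 10: ROLLBACK: discarded pending ['d']; in_txn=False
Op 11: UPDATE d=28 (auto-commit; committed d=28)
ROLLBACK at op 10 discards: ['d']

Answer: d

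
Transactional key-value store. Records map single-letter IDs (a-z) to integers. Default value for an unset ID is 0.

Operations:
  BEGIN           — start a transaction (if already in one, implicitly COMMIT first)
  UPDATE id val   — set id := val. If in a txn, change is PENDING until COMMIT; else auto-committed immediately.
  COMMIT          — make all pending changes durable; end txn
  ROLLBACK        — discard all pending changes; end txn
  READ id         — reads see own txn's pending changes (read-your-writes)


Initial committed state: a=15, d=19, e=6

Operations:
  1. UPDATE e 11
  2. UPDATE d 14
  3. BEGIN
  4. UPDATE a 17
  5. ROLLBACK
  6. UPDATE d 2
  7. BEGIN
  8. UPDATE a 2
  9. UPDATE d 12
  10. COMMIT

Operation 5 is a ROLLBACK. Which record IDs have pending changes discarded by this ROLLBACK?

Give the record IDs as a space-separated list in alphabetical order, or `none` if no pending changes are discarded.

Initial committed: {a=15, d=19, e=6}
Op 1: UPDATE e=11 (auto-commit; committed e=11)
Op 2: UPDATE d=14 (auto-commit; committed d=14)
Op 3: BEGIN: in_txn=True, pending={}
Op 4: UPDATE a=17 (pending; pending now {a=17})
Op 5: ROLLBACK: discarded pending ['a']; in_txn=False
Op 6: UPDATE d=2 (auto-commit; committed d=2)
Op 7: BEGIN: in_txn=True, pending={}
Op 8: UPDATE a=2 (pending; pending now {a=2})
Op 9: UPDATE d=12 (pending; pending now {a=2, d=12})
Op 10: COMMIT: merged ['a', 'd'] into committed; committed now {a=2, d=12, e=11}
ROLLBACK at op 5 discards: ['a']

Answer: a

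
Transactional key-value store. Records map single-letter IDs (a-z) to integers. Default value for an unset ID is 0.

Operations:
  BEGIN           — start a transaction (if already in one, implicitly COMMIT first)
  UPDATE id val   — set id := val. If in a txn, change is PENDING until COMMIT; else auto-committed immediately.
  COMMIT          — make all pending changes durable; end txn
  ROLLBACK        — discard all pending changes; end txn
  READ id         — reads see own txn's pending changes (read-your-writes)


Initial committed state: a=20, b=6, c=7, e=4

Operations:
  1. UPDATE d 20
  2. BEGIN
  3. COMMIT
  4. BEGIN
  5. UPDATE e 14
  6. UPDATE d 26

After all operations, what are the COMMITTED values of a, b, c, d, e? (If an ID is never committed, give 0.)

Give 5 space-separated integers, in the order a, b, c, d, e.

Initial committed: {a=20, b=6, c=7, e=4}
Op 1: UPDATE d=20 (auto-commit; committed d=20)
Op 2: BEGIN: in_txn=True, pending={}
Op 3: COMMIT: merged [] into committed; committed now {a=20, b=6, c=7, d=20, e=4}
Op 4: BEGIN: in_txn=True, pending={}
Op 5: UPDATE e=14 (pending; pending now {e=14})
Op 6: UPDATE d=26 (pending; pending now {d=26, e=14})
Final committed: {a=20, b=6, c=7, d=20, e=4}

Answer: 20 6 7 20 4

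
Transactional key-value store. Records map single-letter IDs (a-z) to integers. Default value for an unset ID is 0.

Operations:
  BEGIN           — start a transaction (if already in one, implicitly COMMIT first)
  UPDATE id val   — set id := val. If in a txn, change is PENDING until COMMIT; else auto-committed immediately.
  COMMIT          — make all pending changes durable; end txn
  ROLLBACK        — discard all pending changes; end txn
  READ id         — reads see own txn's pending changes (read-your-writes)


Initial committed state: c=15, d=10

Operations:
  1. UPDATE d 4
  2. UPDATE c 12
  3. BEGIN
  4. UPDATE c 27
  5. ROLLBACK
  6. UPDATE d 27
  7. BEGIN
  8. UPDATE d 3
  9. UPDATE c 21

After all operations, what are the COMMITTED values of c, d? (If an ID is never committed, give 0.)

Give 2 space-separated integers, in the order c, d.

Answer: 12 27

Derivation:
Initial committed: {c=15, d=10}
Op 1: UPDATE d=4 (auto-commit; committed d=4)
Op 2: UPDATE c=12 (auto-commit; committed c=12)
Op 3: BEGIN: in_txn=True, pending={}
Op 4: UPDATE c=27 (pending; pending now {c=27})
Op 5: ROLLBACK: discarded pending ['c']; in_txn=False
Op 6: UPDATE d=27 (auto-commit; committed d=27)
Op 7: BEGIN: in_txn=True, pending={}
Op 8: UPDATE d=3 (pending; pending now {d=3})
Op 9: UPDATE c=21 (pending; pending now {c=21, d=3})
Final committed: {c=12, d=27}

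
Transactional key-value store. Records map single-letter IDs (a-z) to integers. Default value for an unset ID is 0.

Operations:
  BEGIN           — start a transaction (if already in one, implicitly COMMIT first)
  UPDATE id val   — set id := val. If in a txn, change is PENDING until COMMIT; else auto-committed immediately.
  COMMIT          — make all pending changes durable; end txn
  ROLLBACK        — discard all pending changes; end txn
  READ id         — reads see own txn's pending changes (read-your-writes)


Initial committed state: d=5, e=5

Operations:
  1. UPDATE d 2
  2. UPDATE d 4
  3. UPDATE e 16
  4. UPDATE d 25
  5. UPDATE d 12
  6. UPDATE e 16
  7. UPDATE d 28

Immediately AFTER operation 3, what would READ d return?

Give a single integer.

Answer: 4

Derivation:
Initial committed: {d=5, e=5}
Op 1: UPDATE d=2 (auto-commit; committed d=2)
Op 2: UPDATE d=4 (auto-commit; committed d=4)
Op 3: UPDATE e=16 (auto-commit; committed e=16)
After op 3: visible(d) = 4 (pending={}, committed={d=4, e=16})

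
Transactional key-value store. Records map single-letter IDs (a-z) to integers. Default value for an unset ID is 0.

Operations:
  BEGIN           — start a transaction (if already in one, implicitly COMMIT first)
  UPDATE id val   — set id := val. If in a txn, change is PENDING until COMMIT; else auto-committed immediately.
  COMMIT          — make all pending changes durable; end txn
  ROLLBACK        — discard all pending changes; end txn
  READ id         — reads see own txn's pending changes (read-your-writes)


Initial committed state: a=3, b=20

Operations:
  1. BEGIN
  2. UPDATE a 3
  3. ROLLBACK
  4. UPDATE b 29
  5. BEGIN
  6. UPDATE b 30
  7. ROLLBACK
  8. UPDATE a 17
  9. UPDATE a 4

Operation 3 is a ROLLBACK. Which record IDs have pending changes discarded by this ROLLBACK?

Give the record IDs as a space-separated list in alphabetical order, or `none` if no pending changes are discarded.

Answer: a

Derivation:
Initial committed: {a=3, b=20}
Op 1: BEGIN: in_txn=True, pending={}
Op 2: UPDATE a=3 (pending; pending now {a=3})
Op 3: ROLLBACK: discarded pending ['a']; in_txn=False
Op 4: UPDATE b=29 (auto-commit; committed b=29)
Op 5: BEGIN: in_txn=True, pending={}
Op 6: UPDATE b=30 (pending; pending now {b=30})
Op 7: ROLLBACK: discarded pending ['b']; in_txn=False
Op 8: UPDATE a=17 (auto-commit; committed a=17)
Op 9: UPDATE a=4 (auto-commit; committed a=4)
ROLLBACK at op 3 discards: ['a']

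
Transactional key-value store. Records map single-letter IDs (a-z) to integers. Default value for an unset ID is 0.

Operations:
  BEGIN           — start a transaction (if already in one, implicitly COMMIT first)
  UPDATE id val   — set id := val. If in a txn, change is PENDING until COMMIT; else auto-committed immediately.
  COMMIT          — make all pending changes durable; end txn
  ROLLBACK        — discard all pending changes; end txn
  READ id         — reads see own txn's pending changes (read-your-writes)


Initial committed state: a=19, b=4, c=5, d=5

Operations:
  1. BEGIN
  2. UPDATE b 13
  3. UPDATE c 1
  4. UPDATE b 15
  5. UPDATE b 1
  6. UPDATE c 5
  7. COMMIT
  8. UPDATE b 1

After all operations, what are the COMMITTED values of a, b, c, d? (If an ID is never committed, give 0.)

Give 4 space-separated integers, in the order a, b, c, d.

Initial committed: {a=19, b=4, c=5, d=5}
Op 1: BEGIN: in_txn=True, pending={}
Op 2: UPDATE b=13 (pending; pending now {b=13})
Op 3: UPDATE c=1 (pending; pending now {b=13, c=1})
Op 4: UPDATE b=15 (pending; pending now {b=15, c=1})
Op 5: UPDATE b=1 (pending; pending now {b=1, c=1})
Op 6: UPDATE c=5 (pending; pending now {b=1, c=5})
Op 7: COMMIT: merged ['b', 'c'] into committed; committed now {a=19, b=1, c=5, d=5}
Op 8: UPDATE b=1 (auto-commit; committed b=1)
Final committed: {a=19, b=1, c=5, d=5}

Answer: 19 1 5 5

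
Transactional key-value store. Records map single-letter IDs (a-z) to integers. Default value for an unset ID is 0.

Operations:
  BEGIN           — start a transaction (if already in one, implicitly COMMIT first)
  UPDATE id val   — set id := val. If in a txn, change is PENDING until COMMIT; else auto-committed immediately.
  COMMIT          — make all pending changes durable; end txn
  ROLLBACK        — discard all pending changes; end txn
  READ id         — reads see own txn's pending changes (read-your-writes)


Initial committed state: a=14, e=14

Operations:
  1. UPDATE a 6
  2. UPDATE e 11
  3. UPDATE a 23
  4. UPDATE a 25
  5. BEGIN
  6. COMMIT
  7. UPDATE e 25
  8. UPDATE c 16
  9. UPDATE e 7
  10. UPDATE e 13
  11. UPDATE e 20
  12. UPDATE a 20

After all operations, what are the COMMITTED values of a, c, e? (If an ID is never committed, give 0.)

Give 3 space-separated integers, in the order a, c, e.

Answer: 20 16 20

Derivation:
Initial committed: {a=14, e=14}
Op 1: UPDATE a=6 (auto-commit; committed a=6)
Op 2: UPDATE e=11 (auto-commit; committed e=11)
Op 3: UPDATE a=23 (auto-commit; committed a=23)
Op 4: UPDATE a=25 (auto-commit; committed a=25)
Op 5: BEGIN: in_txn=True, pending={}
Op 6: COMMIT: merged [] into committed; committed now {a=25, e=11}
Op 7: UPDATE e=25 (auto-commit; committed e=25)
Op 8: UPDATE c=16 (auto-commit; committed c=16)
Op 9: UPDATE e=7 (auto-commit; committed e=7)
Op 10: UPDATE e=13 (auto-commit; committed e=13)
Op 11: UPDATE e=20 (auto-commit; committed e=20)
Op 12: UPDATE a=20 (auto-commit; committed a=20)
Final committed: {a=20, c=16, e=20}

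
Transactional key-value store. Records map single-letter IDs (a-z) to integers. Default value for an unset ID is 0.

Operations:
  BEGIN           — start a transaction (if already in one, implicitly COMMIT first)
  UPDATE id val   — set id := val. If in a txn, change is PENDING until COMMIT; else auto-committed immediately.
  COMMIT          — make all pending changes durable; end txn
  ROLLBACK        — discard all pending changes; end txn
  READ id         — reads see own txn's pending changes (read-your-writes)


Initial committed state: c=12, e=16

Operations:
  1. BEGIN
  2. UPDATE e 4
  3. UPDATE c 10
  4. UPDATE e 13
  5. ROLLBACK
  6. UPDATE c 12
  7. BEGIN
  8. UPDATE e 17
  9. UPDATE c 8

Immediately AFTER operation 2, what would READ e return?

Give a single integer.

Initial committed: {c=12, e=16}
Op 1: BEGIN: in_txn=True, pending={}
Op 2: UPDATE e=4 (pending; pending now {e=4})
After op 2: visible(e) = 4 (pending={e=4}, committed={c=12, e=16})

Answer: 4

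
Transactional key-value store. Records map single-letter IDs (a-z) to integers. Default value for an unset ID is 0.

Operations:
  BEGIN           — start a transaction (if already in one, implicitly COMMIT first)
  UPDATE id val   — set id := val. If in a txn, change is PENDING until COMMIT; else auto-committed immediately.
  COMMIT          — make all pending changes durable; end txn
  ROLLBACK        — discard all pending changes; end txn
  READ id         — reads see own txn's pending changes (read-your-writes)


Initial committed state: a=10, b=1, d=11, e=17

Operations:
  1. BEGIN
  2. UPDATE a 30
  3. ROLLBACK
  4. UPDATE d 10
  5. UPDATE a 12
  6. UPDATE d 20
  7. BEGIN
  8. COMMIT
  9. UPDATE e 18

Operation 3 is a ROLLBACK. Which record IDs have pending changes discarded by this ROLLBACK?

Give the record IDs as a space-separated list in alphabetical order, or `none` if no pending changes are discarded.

Answer: a

Derivation:
Initial committed: {a=10, b=1, d=11, e=17}
Op 1: BEGIN: in_txn=True, pending={}
Op 2: UPDATE a=30 (pending; pending now {a=30})
Op 3: ROLLBACK: discarded pending ['a']; in_txn=False
Op 4: UPDATE d=10 (auto-commit; committed d=10)
Op 5: UPDATE a=12 (auto-commit; committed a=12)
Op 6: UPDATE d=20 (auto-commit; committed d=20)
Op 7: BEGIN: in_txn=True, pending={}
Op 8: COMMIT: merged [] into committed; committed now {a=12, b=1, d=20, e=17}
Op 9: UPDATE e=18 (auto-commit; committed e=18)
ROLLBACK at op 3 discards: ['a']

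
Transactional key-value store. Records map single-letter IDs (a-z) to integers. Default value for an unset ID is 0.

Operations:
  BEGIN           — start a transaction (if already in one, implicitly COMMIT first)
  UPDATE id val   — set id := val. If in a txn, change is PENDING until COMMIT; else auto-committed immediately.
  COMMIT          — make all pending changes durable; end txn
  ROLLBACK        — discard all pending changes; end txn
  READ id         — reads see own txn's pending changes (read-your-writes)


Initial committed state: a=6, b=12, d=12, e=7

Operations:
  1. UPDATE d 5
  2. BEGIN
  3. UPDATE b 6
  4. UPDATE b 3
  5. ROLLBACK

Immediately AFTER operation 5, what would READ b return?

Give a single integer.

Initial committed: {a=6, b=12, d=12, e=7}
Op 1: UPDATE d=5 (auto-commit; committed d=5)
Op 2: BEGIN: in_txn=True, pending={}
Op 3: UPDATE b=6 (pending; pending now {b=6})
Op 4: UPDATE b=3 (pending; pending now {b=3})
Op 5: ROLLBACK: discarded pending ['b']; in_txn=False
After op 5: visible(b) = 12 (pending={}, committed={a=6, b=12, d=5, e=7})

Answer: 12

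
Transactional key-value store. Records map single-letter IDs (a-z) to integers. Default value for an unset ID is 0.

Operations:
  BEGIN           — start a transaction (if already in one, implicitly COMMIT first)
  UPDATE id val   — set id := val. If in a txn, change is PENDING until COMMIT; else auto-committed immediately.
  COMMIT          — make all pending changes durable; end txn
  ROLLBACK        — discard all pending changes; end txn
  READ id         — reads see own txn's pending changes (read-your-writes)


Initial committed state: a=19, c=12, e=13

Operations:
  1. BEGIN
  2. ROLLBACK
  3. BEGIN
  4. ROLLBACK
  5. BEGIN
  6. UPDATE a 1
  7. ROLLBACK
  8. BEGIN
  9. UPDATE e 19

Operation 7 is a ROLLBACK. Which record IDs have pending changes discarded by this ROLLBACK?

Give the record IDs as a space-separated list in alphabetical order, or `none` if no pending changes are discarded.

Initial committed: {a=19, c=12, e=13}
Op 1: BEGIN: in_txn=True, pending={}
Op 2: ROLLBACK: discarded pending []; in_txn=False
Op 3: BEGIN: in_txn=True, pending={}
Op 4: ROLLBACK: discarded pending []; in_txn=False
Op 5: BEGIN: in_txn=True, pending={}
Op 6: UPDATE a=1 (pending; pending now {a=1})
Op 7: ROLLBACK: discarded pending ['a']; in_txn=False
Op 8: BEGIN: in_txn=True, pending={}
Op 9: UPDATE e=19 (pending; pending now {e=19})
ROLLBACK at op 7 discards: ['a']

Answer: a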